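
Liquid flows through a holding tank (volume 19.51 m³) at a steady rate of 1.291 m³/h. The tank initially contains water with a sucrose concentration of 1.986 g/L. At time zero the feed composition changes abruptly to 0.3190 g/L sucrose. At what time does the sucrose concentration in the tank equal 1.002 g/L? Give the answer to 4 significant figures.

Species balance: V dC/dt = Q(C_in − C) ⇒ τ = V/Q = 15.1123 h.
C(t) = C_in + (C₀ − C_in) e^(−t/τ). Set C = 1.002 and solve for t:
e^(−t/τ) = (C − C_in)/(C₀ − C_in) = (1.002 − 0.3190)/(1.986 − 0.3190) = 0.409718
t = −τ ln(…) = 15.1123 × 0.892286 = 13.4845 h.

13.48 h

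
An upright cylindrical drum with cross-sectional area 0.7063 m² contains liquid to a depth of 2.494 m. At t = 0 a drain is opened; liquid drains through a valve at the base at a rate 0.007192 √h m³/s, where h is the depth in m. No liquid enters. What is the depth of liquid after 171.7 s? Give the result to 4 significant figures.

Volume balance on the tank: A dh/dt = −0.007192 √h.
This is separable: 2 d(√h)/dt = −0.007192/A, so √h = √h₀ − (0.007192/(2A)) t.
√h = √2.494 − 0.007192·171.7/(2·0.7063) = 1.57924 − 0.874180 = 0.705061.
h = 0.705061² = 0.497110 m.

0.4971 m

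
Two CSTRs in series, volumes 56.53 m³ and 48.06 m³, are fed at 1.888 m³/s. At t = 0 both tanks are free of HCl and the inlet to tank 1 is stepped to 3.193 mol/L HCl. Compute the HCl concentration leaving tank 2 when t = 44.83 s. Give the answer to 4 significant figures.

1.538 mol/L

Each tank obeys Vᵢ dCᵢ/dt = Q(Cᵢ₋₁ − Cᵢ), so τᵢ = Vᵢ/Q.
τ₁ = 56.53/1.888 = 29.9417 s; τ₂ = 48.06/1.888 = 25.4555 s.
Tank 1: C₁ = C_in(1 − e^(−t/τ₁)). Tank 2 (τ₁ ≠ τ₂): C₂ = C_in[1 − (τ₁ e^(−t/τ₁) − τ₂ e^(−t/τ₂))/(τ₁ − τ₂)].
At t = 44.83: e^(−t/τ₁) = 0.223747, e^(−t/τ₂) = 0.171854.
C₂ = 3.193·[1 − (29.9417·0.223747 − 25.4555·0.171854)/(4.48623)] = 3.193·0.481805 = 1.53840 mol/L.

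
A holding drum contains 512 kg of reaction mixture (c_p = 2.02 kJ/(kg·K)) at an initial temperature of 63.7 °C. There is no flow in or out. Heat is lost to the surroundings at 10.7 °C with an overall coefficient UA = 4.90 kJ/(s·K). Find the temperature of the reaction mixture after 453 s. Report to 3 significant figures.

16.9 °C

M c_p dT/dt = −UA(T − T_amb).
dT/dt = (T_ss − T)/τ with T_ss = T_amb = 10.700 °C, τ = M c_p/UA = 512·2.02/4.90 = 211.07 s.
Integrating: T(t) = T_ss + (T₀ − T_ss) e^(−t/τ).
T(453) = 10.700 + (53.000)·0.11693 = 16.897 °C.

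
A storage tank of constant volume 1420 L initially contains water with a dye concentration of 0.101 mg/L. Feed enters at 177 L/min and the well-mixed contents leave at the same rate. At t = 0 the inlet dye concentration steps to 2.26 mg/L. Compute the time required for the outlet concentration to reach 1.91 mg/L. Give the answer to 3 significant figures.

14.6 min

Species balance: V dC/dt = Q(C_in − C) ⇒ τ = V/Q = 8.0226 min.
C(t) = C_in + (C₀ − C_in) e^(−t/τ). Set C = 1.91 and solve for t:
e^(−t/τ) = (C − C_in)/(C₀ − C_in) = (1.91 − 2.26)/(0.101 − 2.26) = 0.16211
t = −τ ln(…) = 8.0226 × 1.8195 = 14.597 min.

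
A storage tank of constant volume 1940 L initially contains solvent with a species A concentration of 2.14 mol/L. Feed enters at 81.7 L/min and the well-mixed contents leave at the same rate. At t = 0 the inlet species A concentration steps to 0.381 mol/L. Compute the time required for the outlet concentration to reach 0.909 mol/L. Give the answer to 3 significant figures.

Species balance: V dC/dt = Q(C_in − C) ⇒ τ = V/Q = 23.745 min.
C(t) = C_in + (C₀ − C_in) e^(−t/τ). Set C = 0.909 and solve for t:
e^(−t/τ) = (C − C_in)/(C₀ − C_in) = (0.909 − 0.381)/(2.14 − 0.381) = 0.30017
t = −τ ln(…) = 23.745 × 1.2034 = 28.575 min.

28.6 min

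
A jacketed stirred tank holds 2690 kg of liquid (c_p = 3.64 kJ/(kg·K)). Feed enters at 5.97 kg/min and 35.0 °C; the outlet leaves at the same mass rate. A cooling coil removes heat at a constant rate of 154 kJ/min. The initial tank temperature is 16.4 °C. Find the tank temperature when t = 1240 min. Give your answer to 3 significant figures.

Energy balance: M c_p dT/dt = ṁ c_p (T_in − T) − 154.
τ = M/ṁ = 450.59 min; T_ss = T_in − Q̇/(ṁ c_p) = 35.0 − 154/(5.97·3.64) = 27.913 °C.
This is linear first-order; T(t) = T_ss + (T₀ − T_ss) e^(−t/τ).
T(1240) = 27.913 + (-11.513)·e^(−1240/450.59) = 27.913 + (-11.513)·0.063802 = 27.179 °C.

27.2 °C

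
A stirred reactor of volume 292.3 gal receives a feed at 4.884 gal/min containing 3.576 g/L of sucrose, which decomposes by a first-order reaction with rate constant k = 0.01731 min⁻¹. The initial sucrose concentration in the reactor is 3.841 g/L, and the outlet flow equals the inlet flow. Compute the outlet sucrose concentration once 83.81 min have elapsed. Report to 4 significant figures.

Species balance: V dC/dt = Q C_in − Q C − k V C.
dC/dt = (Q/V) C_in − (Q/V + k) C; effective rate a = Q/V + k = 0.0167089 + 0.01731 = 0.0340189 min⁻¹.
C_ss = Q C_in/(Q + kV) = 1.75640 g/L; C(t) = C_ss + (C₀ − C_ss) e^(−a t).
C(83.81) = 1.75640 + (2.08460)·e^(−0.0340189·83.81) = 1.75640 + (2.08460)·0.0577795 = 1.87685 g/L.

1.877 g/L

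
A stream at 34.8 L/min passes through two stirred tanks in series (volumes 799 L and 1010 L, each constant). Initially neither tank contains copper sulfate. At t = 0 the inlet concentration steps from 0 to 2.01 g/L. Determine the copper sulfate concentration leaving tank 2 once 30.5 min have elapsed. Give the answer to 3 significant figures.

0.662 g/L

Species balance on tank i: dCᵢ/dt = (Cᵢ₋₁ − Cᵢ)/τᵢ with τᵢ = Vᵢ/Q.
τ₁ = 799/34.8 = 22.960 min; τ₂ = 1010/34.8 = 29.023 min.
Solving the cascade with C₁(0)=C₂(0)=0 gives C₂(t) = C_in[1 − (τ₁ e^(−t/τ₁) − τ₂ e^(−t/τ₂))/(τ₁ − τ₂)].
At t = 30.5: e^(−t/τ₁) = 0.26490, e^(−t/τ₂) = 0.34963.
C₂ = 2.01·[1 − (22.960·0.26490 − 29.023·0.34963)/(-6.0632)] = 2.01·0.32953 = 0.66236 g/L.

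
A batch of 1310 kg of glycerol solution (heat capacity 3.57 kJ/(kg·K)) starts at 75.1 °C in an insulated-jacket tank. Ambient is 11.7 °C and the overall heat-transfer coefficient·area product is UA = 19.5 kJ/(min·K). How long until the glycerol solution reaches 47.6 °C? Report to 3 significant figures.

M c_p dT/dt = −UA(T − T_amb).
τ = M c_p/UA = 239.83 min; T_ss = T_amb = 11.700 °C.
T(t) = T_ss + (T₀ − T_ss)e^(−t/τ); set T = 47.6:
t = −τ ln[(T − T_ss)/(T₀ − T_ss)] = −239.83 · ln(0.56625) = 136.40 min.

136 min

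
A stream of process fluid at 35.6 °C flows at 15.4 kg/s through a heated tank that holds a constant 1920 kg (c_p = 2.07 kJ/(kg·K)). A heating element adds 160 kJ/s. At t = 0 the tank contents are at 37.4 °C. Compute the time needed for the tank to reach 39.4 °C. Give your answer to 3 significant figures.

Unsteady energy balance on the tank contents: M c_p dT/dt = ṁ c_p (T_in − T) + 160.
τ = M/ṁ = 124.68 s; T_ss = T_in + Q̇/(ṁ c_p) = 40.619 °C.
T(t) = T_ss + (T₀ − T_ss) e^(−t/τ). Set T = 39.4:
e^(−t/τ) = (39.4 − 40.619)/(37.4 − 40.619) = 0.37872
t = −124.68 · ln(0.37872) = 121.06 s.

121 s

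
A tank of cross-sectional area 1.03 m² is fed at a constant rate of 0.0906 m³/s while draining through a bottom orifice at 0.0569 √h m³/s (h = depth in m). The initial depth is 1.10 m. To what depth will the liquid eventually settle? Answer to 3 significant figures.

A dh/dt = Q_in − 0.0569 √h. Steady state requires inflow = outflow:
Q_in = 0.0569 √h_ss ⇒ √h_ss = 0.0906/0.0569 = 1.5923.
h_ss = 1.5923² = 2.5353 m. (Since h₀ = 1.10 m < h_ss, the level will rise toward this value.)

2.54 m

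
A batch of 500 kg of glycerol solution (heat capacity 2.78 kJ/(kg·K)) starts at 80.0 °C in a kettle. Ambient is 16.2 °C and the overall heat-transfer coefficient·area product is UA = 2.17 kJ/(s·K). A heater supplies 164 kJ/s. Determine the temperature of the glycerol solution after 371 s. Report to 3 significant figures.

85.2 °C

M c_p dT/dt = −UA(T − T_amb) + Q̇.
dT/dt = (T_ss − T)/τ with T_ss = T_amb + Q̇/UA = 16.2 + 164/2.17 = 91.776 °C, τ = M c_p/UA = 500·2.78/2.17 = 640.55 s.
Integrating: T(t) = T_ss + (T₀ − T_ss) e^(−t/τ).
T(371) = 91.776 + (-11.776)·0.56035 = 85.177 °C.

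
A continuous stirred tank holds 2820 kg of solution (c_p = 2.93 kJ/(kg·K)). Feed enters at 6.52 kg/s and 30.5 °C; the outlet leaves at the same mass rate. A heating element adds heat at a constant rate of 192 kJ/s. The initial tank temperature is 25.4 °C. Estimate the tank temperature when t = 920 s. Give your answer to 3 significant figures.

38.7 °C

First-law balance (no shaft work): M c_p dT/dt = ṁ c_p (T_in − T) + 192.
τ = M/ṁ = 432.52 s; T_ss = T_in + Q̇/(ṁ c_p) = 30.5 + 192/(6.52·2.93) = 40.550 °C.
This is linear first-order; T(t) = T_ss + (T₀ − T_ss) e^(−t/τ).
T(920) = 40.550 + (-15.150)·e^(−920/432.52) = 40.550 + (-15.150)·0.11918 = 38.745 °C.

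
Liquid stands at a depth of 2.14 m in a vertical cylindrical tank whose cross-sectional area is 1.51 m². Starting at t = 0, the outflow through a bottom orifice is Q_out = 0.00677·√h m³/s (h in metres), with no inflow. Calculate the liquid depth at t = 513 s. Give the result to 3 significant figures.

A dh/dt = −Q_out = −0.00677 √h.
Separate and integrate: 2(√h − √h₀) = −(0.00677/A) t.
√h = √2.14 − 0.00677·513/(2·1.51) = 1.4629 − 1.1500 = 0.31287.
h = 0.31287² = 0.097888 m.

0.0979 m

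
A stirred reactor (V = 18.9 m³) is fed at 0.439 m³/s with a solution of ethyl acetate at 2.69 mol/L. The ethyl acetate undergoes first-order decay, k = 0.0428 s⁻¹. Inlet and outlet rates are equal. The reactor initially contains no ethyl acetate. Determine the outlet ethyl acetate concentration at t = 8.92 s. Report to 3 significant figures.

0.421 mol/L

V dC/dt = Q(C_in − C) − k V C.
This is linear with rate a = Q/V + k = 0.066028 s⁻¹.
C_ss = Q C_in/(Q + kV) = 0.94630 mol/L; C(t) = C_ss + (C₀ − C_ss) e^(−a t).
C(8.92) = 0.94630 + (-0.94630)·e^(−0.066028·8.92) = 0.94630 + (-0.94630)·0.55490 = 0.42120 mol/L.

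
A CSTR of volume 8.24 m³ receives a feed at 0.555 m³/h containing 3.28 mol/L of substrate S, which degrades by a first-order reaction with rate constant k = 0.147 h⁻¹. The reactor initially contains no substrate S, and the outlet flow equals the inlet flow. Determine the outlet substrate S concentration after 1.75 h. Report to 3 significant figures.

Species balance: V dC/dt = Q C_in − Q C − k V C.
dC/dt = (Q/V) C_in − (Q/V + k) C; effective rate a = Q/V + k = 0.067354 + 0.147 = 0.21435 h⁻¹.
C_ss = Q C_in/(Q + kV) = 1.0306 mol/L; C(t) = C_ss + (C₀ − C_ss) e^(−a t).
C(1.75) = 1.0306 + (-1.0306)·e^(−0.21435·1.75) = 1.0306 + (-1.0306)·0.68721 = 0.32238 mol/L.

0.322 mol/L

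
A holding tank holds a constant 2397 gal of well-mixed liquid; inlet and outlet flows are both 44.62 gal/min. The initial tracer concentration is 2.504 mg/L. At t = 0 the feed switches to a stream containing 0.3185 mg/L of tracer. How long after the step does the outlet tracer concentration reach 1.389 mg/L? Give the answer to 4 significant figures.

38.34 min

Species balance on the tank: V dC/dt = Q(C_in − C), so τ = V/Q = 53.7203 min.
C(t) = C_in + (C₀ − C_in) e^(−t/τ). Set C = 1.389 and solve for t:
e^(−t/τ) = (C − C_in)/(C₀ − C_in) = (1.389 − 0.3185)/(2.504 − 0.3185) = 0.489819
t = −τ ln(…) = 53.7203 × 0.713719 = 38.3412 min.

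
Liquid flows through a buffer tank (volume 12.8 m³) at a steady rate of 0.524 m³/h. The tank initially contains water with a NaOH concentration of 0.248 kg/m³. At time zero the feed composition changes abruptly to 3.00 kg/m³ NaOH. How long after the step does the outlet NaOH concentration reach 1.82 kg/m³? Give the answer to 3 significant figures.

Accumulation = in − out for the solute gives V dC/dt = Q(C_in − C), so τ = V/Q = 24.427 h.
C(t) = C_in + (C₀ − C_in) e^(−t/τ). Set C = 1.82 and solve for t:
e^(−t/τ) = (C − C_in)/(C₀ − C_in) = (1.82 − 3.00)/(0.248 − 3.00) = 0.42878
t = −τ ln(…) = 24.427 × 0.84681 = 20.686 h.

20.7 h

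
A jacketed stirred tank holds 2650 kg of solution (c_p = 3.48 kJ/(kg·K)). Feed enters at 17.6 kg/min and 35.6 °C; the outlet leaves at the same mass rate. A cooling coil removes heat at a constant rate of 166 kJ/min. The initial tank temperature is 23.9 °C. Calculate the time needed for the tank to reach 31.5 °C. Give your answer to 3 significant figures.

M c_p dT/dt = ṁ c_p (T_in − T) − Q̇.
τ = M/ṁ = 150.57 min; T_ss = T_in − Q̇/(ṁ c_p) = 32.890 °C.
T(t) = T_ss + (T₀ − T_ss) e^(−t/τ). Set T = 31.5:
e^(−t/τ) = (31.5 − 32.890)/(23.9 − 32.890) = 0.15459
t = −150.57 · ln(0.15459) = 281.11 min.

281 min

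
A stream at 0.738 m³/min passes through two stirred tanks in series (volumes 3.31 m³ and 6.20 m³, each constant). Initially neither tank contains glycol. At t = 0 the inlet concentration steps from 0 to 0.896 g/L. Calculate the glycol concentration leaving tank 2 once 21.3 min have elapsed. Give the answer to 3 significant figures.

Each tank obeys Vᵢ dCᵢ/dt = Q(Cᵢ₋₁ − Cᵢ), so τᵢ = Vᵢ/Q.
τ₁ = 3.31/0.738 = 4.4851 min; τ₂ = 6.20/0.738 = 8.4011 min.
Tank 1: C₁ = C_in(1 − e^(−t/τ₁)). Tank 2 (τ₁ ≠ τ₂): C₂ = C_in[1 − (τ₁ e^(−t/τ₁) − τ₂ e^(−t/τ₂))/(τ₁ − τ₂)].
At t = 21.3: e^(−t/τ₁) = 0.0086598, e^(−t/τ₂) = 0.079231.
C₂ = 0.896·[1 − (4.4851·0.0086598 − 8.4011·0.079231)/(-3.9160)] = 0.896·0.83994 = 0.75259 g/L.

0.753 g/L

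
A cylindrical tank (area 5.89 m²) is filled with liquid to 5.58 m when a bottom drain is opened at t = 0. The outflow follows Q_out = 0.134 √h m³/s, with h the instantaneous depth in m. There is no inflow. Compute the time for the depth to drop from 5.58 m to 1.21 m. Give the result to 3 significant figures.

111 s

With no inflow, A dh/dt = −0.134 √h.
∫ h^(−1/2) dh = −(0.134/A) ∫ dt, giving 2√h = 2√h₀ − (0.134/A) t.
t = 2A(√h₀ − √h)/0.134 = 2·5.89·(√5.58 − √1.21)/0.134
  = 11.780 × (2.3622 − 1.1000) / 0.134 = 110.96 s.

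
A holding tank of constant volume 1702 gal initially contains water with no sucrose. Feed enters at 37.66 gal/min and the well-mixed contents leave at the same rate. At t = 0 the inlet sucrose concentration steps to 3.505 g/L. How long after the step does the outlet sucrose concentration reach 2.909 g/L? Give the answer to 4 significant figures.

Species balance on the tank: V dC/dt = Q(C_in − C), so τ = V/Q = 45.1938 min.
C(t) = C_in + (C₀ − C_in) e^(−t/τ). Set C = 2.909 and solve for t:
e^(−t/τ) = (C − C_in)/(C₀ − C_in) = (2.909 − 3.505)/(0 − 3.505) = 0.170043
t = −τ ln(…) = 45.1938 × 1.77171 = 80.0702 min.

80.07 min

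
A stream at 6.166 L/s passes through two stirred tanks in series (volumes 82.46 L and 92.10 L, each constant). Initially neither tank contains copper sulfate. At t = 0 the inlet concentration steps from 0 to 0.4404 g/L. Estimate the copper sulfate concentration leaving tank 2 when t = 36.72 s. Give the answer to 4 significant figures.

0.3222 g/L

Time constants: τᵢ = Vᵢ/Q for each well-mixed tank.
τ₁ = 82.46/6.166 = 13.3733 s; τ₂ = 92.10/6.166 = 14.9367 s.
Solving the cascade with C₁(0)=C₂(0)=0 gives C₂(t) = C_in[1 − (τ₁ e^(−t/τ₁) − τ₂ e^(−t/τ₂))/(τ₁ − τ₂)].
At t = 36.72: e^(−t/τ₁) = 0.0641994, e^(−t/τ₂) = 0.0855747.
C₂ = 0.4404·[1 − (13.3733·0.0641994 − 14.9367·0.0855747)/(-1.56341)] = 0.4404·0.731582 = 0.322189 g/L.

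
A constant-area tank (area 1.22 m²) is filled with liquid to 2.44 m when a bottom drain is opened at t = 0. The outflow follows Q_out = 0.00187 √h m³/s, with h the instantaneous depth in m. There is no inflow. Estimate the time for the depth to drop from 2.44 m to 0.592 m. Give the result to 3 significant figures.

1030 s

With no inflow, A dh/dt = −0.00187 √h.
∫ h^(−1/2) dh = −(0.00187/A) ∫ dt, giving 2√h = 2√h₀ − (0.00187/A) t.
t = 2A(√h₀ − √h)/0.00187 = 2·1.22·(√2.44 − √0.592)/0.00187
  = 2.4400 × (1.5620 − 0.76942) / 0.00187 = 1034.2 s.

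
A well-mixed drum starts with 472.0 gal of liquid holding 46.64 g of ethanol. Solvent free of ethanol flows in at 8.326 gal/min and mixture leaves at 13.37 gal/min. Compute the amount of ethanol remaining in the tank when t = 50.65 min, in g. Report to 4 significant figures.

5.911 g

Let m(t) be the amount of ethanol. Volume: V(t) = V₀ + (Q_in − Q_out) t = 472.0 − 5.04400 t; V(50.65) = 216.521 gal.
Species balance (pure solvent in): dm/dt = −Q_out · m/V(t).
dm/m = −Q_out dt/(V₀ − 5.04400 t); integrating gives ln(m/m₀) = −(Q_out/(Q_in−Q_out)) ln(V/V₀).
m = m₀ (V₀/V)^(Q_out/(Q_in−Q_out)) = 46.64 × (472.0/216.521)^(-2.65067) = 5.91100 g.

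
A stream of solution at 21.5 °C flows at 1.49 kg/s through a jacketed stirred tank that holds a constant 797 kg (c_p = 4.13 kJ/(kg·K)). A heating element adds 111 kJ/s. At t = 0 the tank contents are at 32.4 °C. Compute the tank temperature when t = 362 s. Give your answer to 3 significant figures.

Energy balance: M c_p dT/dt = ṁ c_p (T_in − T) + 111.
Rearrange: dT/dt = (T_ss − T)/τ with τ = M/ṁ = 534.90 s and T_ss = T_in + Q̇/(ṁ c_p) = 39.538 °C.
Integrating: T(t) = T_ss + (T₀ − T_ss) e^(−t/τ).
T(362) = 39.538 + (-7.1379)·e^(−362/534.90) = 39.538 + (-7.1379)·0.50826 = 35.910 °C.

35.9 °C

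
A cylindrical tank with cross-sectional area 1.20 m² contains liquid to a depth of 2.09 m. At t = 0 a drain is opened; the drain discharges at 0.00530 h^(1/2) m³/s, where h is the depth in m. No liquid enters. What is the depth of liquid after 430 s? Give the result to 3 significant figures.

Volume balance on the tank: A dh/dt = −0.00530 √h.
∫ h^(−1/2) dh = −(0.00530/A) ∫ dt, giving 2√h = 2√h₀ − (0.00530/A) t.
√h = √2.09 − 0.00530·430/(2·1.20) = 1.4457 − 0.94958 = 0.49610.
h = 0.49610² = 0.24612 m.

0.246 m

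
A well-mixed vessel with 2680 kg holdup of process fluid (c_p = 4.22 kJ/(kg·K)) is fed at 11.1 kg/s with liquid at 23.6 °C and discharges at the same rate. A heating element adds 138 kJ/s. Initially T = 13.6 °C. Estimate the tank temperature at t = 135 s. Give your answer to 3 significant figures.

M c_p dT/dt = ṁ c_p (T_in − T) + Q̇.
Rearrange: dT/dt = (T_ss − T)/τ with τ = M/ṁ = 241.44 s and T_ss = T_in + Q̇/(ṁ c_p) = 26.546 °C.
T approaches T_ss exponentially: T(t) = T_ss + (T₀ − T_ss) e^(−t/τ).
T(135) = 26.546 + (-12.946)·e^(−135/241.44) = 26.546 + (-12.946)·0.57170 = 19.145 °C.

19.1 °C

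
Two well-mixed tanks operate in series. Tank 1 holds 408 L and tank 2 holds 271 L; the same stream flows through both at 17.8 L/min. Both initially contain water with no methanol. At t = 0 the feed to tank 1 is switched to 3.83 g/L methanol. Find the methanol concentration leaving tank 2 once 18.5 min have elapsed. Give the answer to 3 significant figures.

Species balance on tank i: dCᵢ/dt = (Cᵢ₋₁ − Cᵢ)/τᵢ with τᵢ = Vᵢ/Q.
τ₁ = 408/17.8 = 22.921 min; τ₂ = 271/17.8 = 15.225 min.
Solving the cascade with C₁(0)=C₂(0)=0 gives C₂(t) = C_in[1 − (τ₁ e^(−t/τ₁) − τ₂ e^(−t/τ₂))/(τ₁ − τ₂)].
At t = 18.5: e^(−t/τ₁) = 0.44615, e^(−t/τ₂) = 0.29667.
C₂ = 3.83·[1 − (22.921·0.44615 − 15.225·0.29667)/(7.6966)] = 3.83·0.25818 = 0.98882 g/L.

0.989 g/L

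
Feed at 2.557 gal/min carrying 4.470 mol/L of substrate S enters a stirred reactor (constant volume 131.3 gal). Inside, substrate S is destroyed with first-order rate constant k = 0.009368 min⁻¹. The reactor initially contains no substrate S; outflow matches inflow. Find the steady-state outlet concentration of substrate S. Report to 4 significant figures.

Species balance: V dC/dt = Q C_in − Q C − k V C.
Steady state (dC/dt = 0): C_ss = Q C_in/(Q + kV) = C_in/(1 + kV/Q).
C_ss = 2.557·4.470/(2.557 + 0.009368·131.3) = 11.4298/3.78702 = 3.01815 mol/L.

3.018 mol/L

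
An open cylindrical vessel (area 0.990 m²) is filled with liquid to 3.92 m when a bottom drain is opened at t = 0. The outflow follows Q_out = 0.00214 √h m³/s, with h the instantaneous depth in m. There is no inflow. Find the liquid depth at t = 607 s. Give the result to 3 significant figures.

1.75 m

A dh/dt = −Q_out = −0.00214 √h.
∫ h^(−1/2) dh = −(0.00214/A) ∫ dt, giving 2√h = 2√h₀ − (0.00214/A) t.
√h = √3.92 − 0.00214·607/(2·0.990) = 1.9799 − 0.65605 = 1.3238.
h = 1.3238² = 1.7526 m.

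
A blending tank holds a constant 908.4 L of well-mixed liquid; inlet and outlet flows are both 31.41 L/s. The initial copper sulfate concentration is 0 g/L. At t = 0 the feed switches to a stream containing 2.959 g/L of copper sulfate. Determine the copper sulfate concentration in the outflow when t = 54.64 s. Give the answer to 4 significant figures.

2.512 g/L

Mass balance on the solute (V constant): V dC/dt = Q(C_in − C).
So dC/dt = (C_in − C)/τ with τ = V/Q = 908.4/31.41 = 28.9207 s.
Integrating: C(t) = C_in + (C₀ − C_in) e^(−t/τ).
C(54.64) = 2.959 + (0 − 2.959)·e^(−54.64/28.9207) = 2.959 + (-2.95900)·0.151177 = 2.51167 g/L.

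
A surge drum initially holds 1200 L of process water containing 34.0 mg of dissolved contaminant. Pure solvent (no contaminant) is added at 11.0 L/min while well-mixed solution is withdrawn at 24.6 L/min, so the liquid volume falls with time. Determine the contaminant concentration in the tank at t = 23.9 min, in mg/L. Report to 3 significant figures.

Total volume: dV/dt = Q_in − Q_out = -13.600 L/min, so V(t) = 1200 − 13.600 t and V(23.9) = 874.96 L.
Species balance (pure solvent in): dm/dt = −Q_out · m/V(t).
dm/m = −Q_out dt/(V₀ − 13.600 t); integrating gives ln(m/m₀) = −(Q_out/(Q_in−Q_out)) ln(V/V₀).
m = m₀ (V₀/V)^(Q_out/(Q_in−Q_out)) = 34.0 × (1200/874.96)^(-1.8088) = 19.201 mg.
C = m/V = 19.201/874.96 = 0.021945 mg/L.

0.0219 mg/L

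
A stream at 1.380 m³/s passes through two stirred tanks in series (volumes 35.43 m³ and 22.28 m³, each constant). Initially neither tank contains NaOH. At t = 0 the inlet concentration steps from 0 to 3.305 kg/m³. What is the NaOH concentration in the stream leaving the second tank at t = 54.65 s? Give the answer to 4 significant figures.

2.435 kg/m³

Species balance on tank i: dCᵢ/dt = (Cᵢ₋₁ − Cᵢ)/τᵢ with τᵢ = Vᵢ/Q.
τ₁ = 35.43/1.380 = 25.6739 s; τ₂ = 22.28/1.380 = 16.1449 s.
Solving the cascade with C₁(0)=C₂(0)=0 gives C₂(t) = C_in[1 − (τ₁ e^(−t/τ₁) − τ₂ e^(−t/τ₂))/(τ₁ − τ₂)].
At t = 54.65: e^(−t/τ₁) = 0.119001, e^(−t/τ₂) = 0.0338789.
C₂ = 3.305·[1 − (25.6739·0.119001 − 16.1449·0.0338789)/(9.52899)] = 3.305·0.736776 = 2.43504 kg/m³.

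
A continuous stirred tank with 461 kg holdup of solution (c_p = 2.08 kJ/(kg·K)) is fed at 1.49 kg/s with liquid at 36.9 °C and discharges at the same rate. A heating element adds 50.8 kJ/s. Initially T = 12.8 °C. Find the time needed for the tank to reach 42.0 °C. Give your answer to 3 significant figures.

395 s

Heat balance on the well-mixed liquid: M c_p dT/dt = ṁ c_p (T_in − T) + 50.8.
τ = M/ṁ = 309.40 s; T_ss = T_in + Q̇/(ṁ c_p) = 53.291 °C.
T(t) = T_ss + (T₀ − T_ss) e^(−t/τ). Set T = 42.0:
e^(−t/τ) = (42.0 − 53.291)/(12.8 − 53.291) = 0.27886
t = −309.40 · ln(0.27886) = 395.12 s.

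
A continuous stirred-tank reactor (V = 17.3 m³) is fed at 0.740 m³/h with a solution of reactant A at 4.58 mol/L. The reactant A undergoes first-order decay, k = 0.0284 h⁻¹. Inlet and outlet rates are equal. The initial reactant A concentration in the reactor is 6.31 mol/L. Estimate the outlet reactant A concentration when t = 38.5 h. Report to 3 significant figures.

2.98 mol/L

Species balance: V dC/dt = Q C_in − Q C − k V C.
This is linear with rate a = Q/V + k = 0.071175 h⁻¹.
C_ss = Q C_in/(Q + kV) = 2.7525 mol/L; C(t) = C_ss + (C₀ − C_ss) e^(−a t).
C(38.5) = 2.7525 + (3.5575)·e^(−0.071175·38.5) = 2.7525 + (3.5575)·0.064556 = 2.9822 mol/L.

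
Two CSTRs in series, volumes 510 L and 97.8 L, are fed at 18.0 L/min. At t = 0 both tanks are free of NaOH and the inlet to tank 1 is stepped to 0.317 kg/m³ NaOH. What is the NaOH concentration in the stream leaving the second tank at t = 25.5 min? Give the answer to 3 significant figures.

0.158 kg/m³

Species balance on tank i: dCᵢ/dt = (Cᵢ₋₁ − Cᵢ)/τᵢ with τᵢ = Vᵢ/Q.
τ₁ = 510/18.0 = 28.333 min; τ₂ = 97.8/18.0 = 5.4333 min.
Solving the cascade with C₁(0)=C₂(0)=0 gives C₂(t) = C_in[1 − (τ₁ e^(−t/τ₁) − τ₂ e^(−t/τ₂))/(τ₁ − τ₂)].
At t = 25.5: e^(−t/τ₁) = 0.40657, e^(−t/τ₂) = 0.0091569.
C₂ = 0.317·[1 − (28.333·0.40657 − 5.4333·0.0091569)/(22.900)] = 0.317·0.49914 = 0.15823 kg/m³.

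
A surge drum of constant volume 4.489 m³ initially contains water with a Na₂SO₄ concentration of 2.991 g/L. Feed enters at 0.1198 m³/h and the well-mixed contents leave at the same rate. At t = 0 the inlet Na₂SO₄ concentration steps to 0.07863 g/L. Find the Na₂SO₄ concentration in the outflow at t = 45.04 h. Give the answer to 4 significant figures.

Mass balance on the solute (V constant): V dC/dt = Q(C_in − C).
Time constant τ = V/Q = 4.489/0.1198 = 37.4708 h.
This is linear first-order; C(t) = C_in + (C₀ − C_in) e^(−t/τ).
C(45.04) = 0.07863 + (2.991 − 0.07863)·e^(−45.04/37.4708) = 0.07863 + (2.91237)·0.300591 = 0.954064 g/L.

0.9541 g/L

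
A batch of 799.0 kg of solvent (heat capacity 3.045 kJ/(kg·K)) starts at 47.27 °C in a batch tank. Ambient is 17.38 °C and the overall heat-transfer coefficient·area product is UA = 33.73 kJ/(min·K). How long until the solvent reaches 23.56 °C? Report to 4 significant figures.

113.7 min

M c_p dT/dt = −UA(T − T_amb).
τ = M c_p/UA = 72.1303 min; T_ss = T_amb = 17.3800 °C.
T(t) = T_ss + (T₀ − T_ss)e^(−t/τ); set T = 23.56:
t = −τ ln[(T − T_ss)/(T₀ − T_ss)] = −72.1303 · ln(0.206758) = 113.692 min.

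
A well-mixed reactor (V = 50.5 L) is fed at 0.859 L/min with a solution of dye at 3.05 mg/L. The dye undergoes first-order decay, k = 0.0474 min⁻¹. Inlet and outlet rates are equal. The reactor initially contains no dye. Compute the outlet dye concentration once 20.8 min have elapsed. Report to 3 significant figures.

0.595 mg/L

Species balance: V dC/dt = Q C_in − Q C − k V C.
dC/dt = (Q/V) C_in − (Q/V + k) C; effective rate a = Q/V + k = 0.017010 + 0.0474 = 0.064410 min⁻¹.
C_ss = Q C_in/(Q + kV) = 0.80547 mg/L; C(t) = C_ss + (C₀ − C_ss) e^(−a t).
C(20.8) = 0.80547 + (-0.80547)·e^(−0.064410·20.8) = 0.80547 + (-0.80547)·0.26192 = 0.59450 mg/L.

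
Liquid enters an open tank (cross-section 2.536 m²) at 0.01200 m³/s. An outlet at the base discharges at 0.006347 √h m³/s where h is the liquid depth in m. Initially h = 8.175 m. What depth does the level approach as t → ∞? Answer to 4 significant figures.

A dh/dt = Q_in − 0.006347 √h. Steady state requires inflow = outflow:
Q_in = 0.006347 √h_ss ⇒ √h_ss = 0.01200/0.006347 = 1.89066.
h_ss = 1.89066² = 3.57458 m. (Since h₀ = 8.175 m > h_ss, the level will fall toward this value.)

3.575 m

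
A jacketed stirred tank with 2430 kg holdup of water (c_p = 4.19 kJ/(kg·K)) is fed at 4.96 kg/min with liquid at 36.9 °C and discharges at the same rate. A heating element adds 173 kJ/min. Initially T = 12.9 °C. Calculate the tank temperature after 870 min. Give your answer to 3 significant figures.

39.8 °C

Unsteady energy balance on the tank contents: M c_p dT/dt = ṁ c_p (T_in − T) + 173.
τ = M/ṁ = 489.92 min; T_ss = T_in + Q̇/(ṁ c_p) = 36.9 + 173/(4.96·4.19) = 45.224 °C.
Integrating: T(t) = T_ss + (T₀ − T_ss) e^(−t/τ).
T(870) = 45.224 + (-32.324)·e^(−870/489.92) = 45.224 + (-32.324)·0.16935 = 39.750 °C.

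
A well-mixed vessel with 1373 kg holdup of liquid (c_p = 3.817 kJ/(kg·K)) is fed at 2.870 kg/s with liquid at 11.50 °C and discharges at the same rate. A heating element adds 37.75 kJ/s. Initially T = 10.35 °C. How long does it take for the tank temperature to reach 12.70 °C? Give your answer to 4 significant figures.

Heat balance on the well-mixed liquid: M c_p dT/dt = ṁ c_p (T_in − T) + 37.75.
τ = M/ṁ = 478.397 s; T_ss = T_in + Q̇/(ṁ c_p) = 14.9460 °C.
T(t) = T_ss + (T₀ − T_ss) e^(−t/τ). Set T = 12.70:
e^(−t/τ) = (12.70 − 14.9460)/(10.35 − 14.9460) = 0.488684
t = −478.397 · ln(0.488684) = 342.551 s.

342.6 s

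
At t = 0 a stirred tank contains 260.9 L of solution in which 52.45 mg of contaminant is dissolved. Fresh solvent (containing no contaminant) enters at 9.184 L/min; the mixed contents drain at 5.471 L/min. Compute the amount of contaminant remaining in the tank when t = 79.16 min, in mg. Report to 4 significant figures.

17.26 mg

Total volume: dV/dt = Q_in − Q_out = 3.71300 L/min, so V(t) = 260.9 + 3.71300 t and V(79.16) = 554.821 L.
Solute balance: dm/dt = 0 − Q_out C = −Q_out m/V(t).
Separate: dm/m = −Q_out dt/V(t) ⇒ ln(m/m₀) = −(Q_out/(Q_in−Q_out)) ln(V/V₀).
m = m₀ (V₀/V)^(Q_out/(Q_in−Q_out)) = 52.45 × (260.9/554.821)^(1.47347) = 17.2552 mg.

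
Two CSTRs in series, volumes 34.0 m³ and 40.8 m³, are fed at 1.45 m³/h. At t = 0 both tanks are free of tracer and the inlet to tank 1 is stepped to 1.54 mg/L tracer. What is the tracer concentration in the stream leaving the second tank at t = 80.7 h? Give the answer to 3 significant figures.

Species balance on tank i: dCᵢ/dt = (Cᵢ₋₁ − Cᵢ)/τᵢ with τᵢ = Vᵢ/Q.
τ₁ = 34.0/1.45 = 23.448 h; τ₂ = 40.8/1.45 = 28.138 h.
Solving the cascade with C₁(0)=C₂(0)=0 gives C₂(t) = C_in[1 − (τ₁ e^(−t/τ₁) − τ₂ e^(−t/τ₂))/(τ₁ − τ₂)].
At t = 80.7: e^(−t/τ₁) = 0.032013, e^(−t/τ₂) = 0.056812.
C₂ = 1.54·[1 − (23.448·0.032013 − 28.138·0.056812)/(-4.6897)] = 1.54·0.81919 = 1.2616 mg/L.

1.26 mg/L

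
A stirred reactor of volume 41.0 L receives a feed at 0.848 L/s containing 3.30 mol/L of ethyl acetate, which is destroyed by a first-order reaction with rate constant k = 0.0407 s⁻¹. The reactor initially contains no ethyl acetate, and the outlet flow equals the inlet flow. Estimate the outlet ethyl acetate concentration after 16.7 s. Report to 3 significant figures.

Accumulation = in − out − consumed: V dC/dt = Q C_in − Q C − k V C.
dC/dt = (Q/V) C_in − (Q/V + k) C; effective rate a = Q/V + k = 0.020683 + 0.0407 = 0.061383 s⁻¹.
C_ss = Q C_in/(Q + kV) = 1.1119 mol/L; C(t) = C_ss + (C₀ − C_ss) e^(−a t).
C(16.7) = 1.1119 + (-1.1119)·e^(−0.061383·16.7) = 1.1119 + (-1.1119)·0.35876 = 0.71301 mol/L.

0.713 mol/L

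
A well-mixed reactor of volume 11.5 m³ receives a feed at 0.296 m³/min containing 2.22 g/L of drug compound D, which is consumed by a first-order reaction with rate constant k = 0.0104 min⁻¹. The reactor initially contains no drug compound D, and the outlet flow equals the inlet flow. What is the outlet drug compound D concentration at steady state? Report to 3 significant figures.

Accumulation = in − out − consumed: V dC/dt = Q C_in − Q C − k V C.
At steady state: 0 = Q C_in − (Q + kV) C_ss, so C_ss = Q C_in/(Q + kV).
C_ss = 0.296·2.22/(0.296 + 0.0104·11.5) = 0.65712/0.41560 = 1.5811 g/L.

1.58 g/L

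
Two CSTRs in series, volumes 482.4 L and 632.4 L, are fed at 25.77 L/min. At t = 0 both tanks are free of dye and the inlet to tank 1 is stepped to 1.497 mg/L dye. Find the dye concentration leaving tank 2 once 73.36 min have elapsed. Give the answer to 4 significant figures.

Each tank obeys Vᵢ dCᵢ/dt = Q(Cᵢ₋₁ − Cᵢ), so τᵢ = Vᵢ/Q.
τ₁ = 482.4/25.77 = 18.7194 min; τ₂ = 632.4/25.77 = 24.5402 min.
Solving the cascade with C₁(0)=C₂(0)=0 gives C₂(t) = C_in[1 − (τ₁ e^(−t/τ₁) − τ₂ e^(−t/τ₂))/(τ₁ − τ₂)].
At t = 73.36: e^(−t/τ₁) = 0.0198625, e^(−t/τ₂) = 0.0503184.
C₂ = 1.497·[1 − (18.7194·0.0198625 − 24.5402·0.0503184)/(-5.82072)] = 1.497·0.851736 = 1.27505 mg/L.

1.275 mg/L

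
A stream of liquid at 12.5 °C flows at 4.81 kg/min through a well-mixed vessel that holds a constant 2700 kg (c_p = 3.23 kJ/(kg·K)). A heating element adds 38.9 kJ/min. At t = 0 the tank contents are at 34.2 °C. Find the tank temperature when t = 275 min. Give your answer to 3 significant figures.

M c_p dT/dt = ṁ c_p (T_in − T) + Q̇.
Rearrange: dT/dt = (T_ss − T)/τ with τ = M/ṁ = 561.33 min and T_ss = T_in + Q̇/(ṁ c_p) = 15.004 °C.
This is linear first-order; T(t) = T_ss + (T₀ − T_ss) e^(−t/τ).
T(275) = 15.004 + (19.196)·e^(−275/561.33) = 15.004 + (19.196)·0.61268 = 26.765 °C.

26.8 °C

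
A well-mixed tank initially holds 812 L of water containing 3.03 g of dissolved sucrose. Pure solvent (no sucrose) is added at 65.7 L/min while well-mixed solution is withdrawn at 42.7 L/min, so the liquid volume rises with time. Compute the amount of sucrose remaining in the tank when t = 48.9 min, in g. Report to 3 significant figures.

0.603 g

Total volume: dV/dt = Q_in − Q_out = 23.000 L/min, so V(t) = 812 + 23.000 t and V(48.9) = 1936.7 L.
Species balance (pure solvent in): dm/dt = −Q_out · m/V(t).
Separate: dm/m = −Q_out dt/V(t) ⇒ ln(m/m₀) = −(Q_out/(Q_in−Q_out)) ln(V/V₀).
m = m₀ (V₀/V)^(Q_out/(Q_in−Q_out)) = 3.03 × (812/1936.7)^(1.8565) = 0.60338 g.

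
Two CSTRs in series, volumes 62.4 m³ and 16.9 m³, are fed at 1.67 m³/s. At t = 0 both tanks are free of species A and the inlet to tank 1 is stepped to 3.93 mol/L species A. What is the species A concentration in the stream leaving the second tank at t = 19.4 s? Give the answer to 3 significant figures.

Each tank obeys Vᵢ dCᵢ/dt = Q(Cᵢ₋₁ − Cᵢ), so τᵢ = Vᵢ/Q.
τ₁ = 62.4/1.67 = 37.365 s; τ₂ = 16.9/1.67 = 10.120 s.
Tank 1: C₁ = C_in(1 − e^(−t/τ₁)). Tank 2 (τ₁ ≠ τ₂): C₂ = C_in[1 − (τ₁ e^(−t/τ₁) − τ₂ e^(−t/τ₂))/(τ₁ − τ₂)].
At t = 19.4: e^(−t/τ₁) = 0.59500, e^(−t/τ₂) = 0.14704.
C₂ = 3.93·[1 − (37.365·0.59500 − 10.120·0.14704)/(27.246)] = 3.93·0.23862 = 0.93777 mol/L.

0.938 mol/L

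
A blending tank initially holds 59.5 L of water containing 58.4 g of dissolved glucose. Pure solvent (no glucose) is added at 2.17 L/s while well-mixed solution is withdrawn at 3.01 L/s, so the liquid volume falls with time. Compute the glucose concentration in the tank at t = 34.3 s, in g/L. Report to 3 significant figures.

0.177 g/L

Let m(t) be the amount of glucose. Volume: V(t) = V₀ + (Q_in − Q_out) t = 59.5 − 0.84000 t; V(34.3) = 30.688 L.
No glucose enters, so dm/dt = −Q_out · (m/V).
dm/m = −Q_out dt/(V₀ − 0.84000 t); integrating gives ln(m/m₀) = −(Q_out/(Q_in−Q_out)) ln(V/V₀).
m = m₀ (V₀/V)^(Q_out/(Q_in−Q_out)) = 58.4 × (59.5/30.688)^(-3.5833) = 5.4454 g.
C = m/V = 5.4454/30.688 = 0.17744 g/L.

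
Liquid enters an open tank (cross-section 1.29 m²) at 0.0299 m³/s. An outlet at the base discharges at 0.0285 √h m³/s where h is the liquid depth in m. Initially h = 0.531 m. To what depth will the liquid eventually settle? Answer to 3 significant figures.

1.10 m

A dh/dt = Q_in − 0.0285 √h. Steady state requires inflow = outflow:
Q_in = 0.0285 √h_ss ⇒ √h_ss = 0.0299/0.0285 = 1.0491.
h_ss = 1.0491² = 1.1007 m. (Since h₀ = 0.531 m < h_ss, the level will rise toward this value.)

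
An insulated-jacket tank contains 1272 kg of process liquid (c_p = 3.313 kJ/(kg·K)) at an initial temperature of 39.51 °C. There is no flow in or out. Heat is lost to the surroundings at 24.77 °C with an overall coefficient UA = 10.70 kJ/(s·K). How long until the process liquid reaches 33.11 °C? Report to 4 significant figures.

Lumped-capacitance energy balance: M c_p dT/dt = UA(T_amb − T).
τ = M c_p/UA = 393.844 s; T_ss = T_amb = 24.7700 °C.
T(t) = T_ss + (T₀ − T_ss)e^(−t/τ); set T = 33.11:
t = −τ ln[(T − T_ss)/(T₀ − T_ss)] = −393.844 · ln(0.565807) = 224.295 s.

224.3 s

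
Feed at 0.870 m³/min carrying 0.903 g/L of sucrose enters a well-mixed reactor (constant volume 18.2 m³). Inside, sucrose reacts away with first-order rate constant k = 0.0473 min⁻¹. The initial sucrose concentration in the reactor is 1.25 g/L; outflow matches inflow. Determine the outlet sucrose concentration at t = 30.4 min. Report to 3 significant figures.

0.498 g/L

Accumulation = in − out − consumed: V dC/dt = Q C_in − Q C − k V C.
This is linear with rate a = Q/V + k = 0.095102 min⁻¹.
C_ss = Q C_in/(Q + kV) = 0.45388 g/L; C(t) = C_ss + (C₀ − C_ss) e^(−a t).
C(30.4) = 0.45388 + (0.79612)·e^(−0.095102·30.4) = 0.45388 + (0.79612)·0.055515 = 0.49808 g/L.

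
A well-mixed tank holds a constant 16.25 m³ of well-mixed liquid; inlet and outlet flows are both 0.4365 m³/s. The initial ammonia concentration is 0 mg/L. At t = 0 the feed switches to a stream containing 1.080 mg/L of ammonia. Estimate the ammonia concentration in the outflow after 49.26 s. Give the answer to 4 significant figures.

0.7924 mg/L

Transient balance on the dissolved component: V dC/dt = Q(C_in − C).
So dC/dt = (C_in − C)/τ with τ = V/Q = 16.25/0.4365 = 37.2279 s.
C approaches C_in exponentially: C(t) = C_in + (C₀ − C_in) e^(−t/τ).
C(49.26) = 1.080 + (0 − 1.080)·e^(−49.26/37.2279) = 1.080 + (-1.08000)·0.266282 = 0.792415 mg/L.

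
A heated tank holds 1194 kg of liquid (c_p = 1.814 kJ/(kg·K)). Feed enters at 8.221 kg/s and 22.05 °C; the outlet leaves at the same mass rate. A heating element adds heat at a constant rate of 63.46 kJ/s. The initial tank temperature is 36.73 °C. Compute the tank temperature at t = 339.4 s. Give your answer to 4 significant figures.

M c_p dT/dt = ṁ c_p (T_in − T) + Q̇.
τ = M/ṁ = 145.238 s; T_ss = T_in + Q̇/(ṁ c_p) = 22.05 + 63.46/(8.221·1.814) = 26.3054 °C.
This is linear first-order; T(t) = T_ss + (T₀ − T_ss) e^(−t/τ).
T(339.4) = 26.3054 + (10.4246)·e^(−339.4/145.238) = 26.3054 + (10.4246)·0.0966309 = 27.3127 °C.

27.31 °C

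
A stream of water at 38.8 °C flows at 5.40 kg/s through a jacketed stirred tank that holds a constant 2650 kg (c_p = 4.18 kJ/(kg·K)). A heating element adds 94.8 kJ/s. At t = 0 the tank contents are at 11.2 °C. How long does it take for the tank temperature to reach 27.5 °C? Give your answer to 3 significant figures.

353 s

M c_p dT/dt = ṁ c_p (T_in − T) + Q̇.
τ = M/ṁ = 490.74 s; T_ss = T_in + Q̇/(ṁ c_p) = 43.000 °C.
T(t) = T_ss + (T₀ − T_ss) e^(−t/τ). Set T = 27.5:
e^(−t/τ) = (27.5 − 43.000)/(11.2 − 43.000) = 0.48742
t = −490.74 · ln(0.48742) = 352.66 s.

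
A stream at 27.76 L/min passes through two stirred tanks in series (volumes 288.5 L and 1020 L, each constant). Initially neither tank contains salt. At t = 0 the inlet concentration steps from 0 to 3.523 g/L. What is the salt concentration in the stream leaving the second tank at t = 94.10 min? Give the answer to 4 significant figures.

Species balance on tank i: dCᵢ/dt = (Cᵢ₋₁ − Cᵢ)/τᵢ with τᵢ = Vᵢ/Q.
τ₁ = 288.5/27.76 = 10.3927 min; τ₂ = 1020/27.76 = 36.7435 min.
Tank 1: C₁ = C_in(1 − e^(−t/τ₁)). Tank 2 (τ₁ ≠ τ₂): C₂ = C_in[1 − (τ₁ e^(−t/τ₁) − τ₂ e^(−t/τ₂))/(τ₁ − τ₂)].
At t = 94.10: e^(−t/τ₁) = 0.000116867, e^(−t/τ₂) = 0.0772278.
C₂ = 3.523·[1 − (10.3927·0.000116867 − 36.7435·0.0772278)/(-26.3509)] = 3.523·0.892360 = 3.14378 g/L.

3.144 g/L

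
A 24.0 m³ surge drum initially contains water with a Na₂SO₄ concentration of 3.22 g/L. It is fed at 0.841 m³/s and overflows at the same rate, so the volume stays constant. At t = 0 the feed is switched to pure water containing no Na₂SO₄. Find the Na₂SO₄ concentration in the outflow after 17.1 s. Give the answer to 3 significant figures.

1.77 g/L

Species balance on the tank: V dC/dt = Q(C_in − C).
Rewrite as dC/dt + C/τ = C_in/τ, τ = V/Q = 28.537 s.
Integrating: C(t) = C_in + (C₀ − C_in) e^(−t/τ).
C(17.1) = 0 + (3.22 − 0)·e^(−17.1/28.537) = 0 + (3.2200)·0.54924 = 1.7686 g/L.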